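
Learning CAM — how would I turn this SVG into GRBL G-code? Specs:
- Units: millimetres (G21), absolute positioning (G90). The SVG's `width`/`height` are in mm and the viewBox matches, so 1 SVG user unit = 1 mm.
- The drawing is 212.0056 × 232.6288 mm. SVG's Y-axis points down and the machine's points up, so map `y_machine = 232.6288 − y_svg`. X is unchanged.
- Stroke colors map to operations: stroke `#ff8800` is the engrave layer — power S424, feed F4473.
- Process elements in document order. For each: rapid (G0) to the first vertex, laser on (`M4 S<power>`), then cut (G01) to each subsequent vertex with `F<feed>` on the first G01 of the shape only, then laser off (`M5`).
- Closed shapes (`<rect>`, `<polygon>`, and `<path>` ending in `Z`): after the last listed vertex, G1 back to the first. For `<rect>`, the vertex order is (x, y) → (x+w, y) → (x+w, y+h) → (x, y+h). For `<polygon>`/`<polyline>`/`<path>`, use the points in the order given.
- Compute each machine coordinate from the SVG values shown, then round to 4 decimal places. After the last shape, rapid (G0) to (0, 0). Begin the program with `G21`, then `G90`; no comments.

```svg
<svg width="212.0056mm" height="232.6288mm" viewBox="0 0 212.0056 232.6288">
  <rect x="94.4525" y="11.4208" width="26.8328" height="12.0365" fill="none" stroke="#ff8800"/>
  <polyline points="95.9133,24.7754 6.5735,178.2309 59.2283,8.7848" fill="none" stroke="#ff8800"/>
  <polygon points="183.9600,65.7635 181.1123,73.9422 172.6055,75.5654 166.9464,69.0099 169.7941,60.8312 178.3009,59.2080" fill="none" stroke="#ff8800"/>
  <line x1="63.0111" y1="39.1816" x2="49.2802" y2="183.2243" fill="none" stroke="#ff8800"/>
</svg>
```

Since the viewBox matches the mm dimensions, user units are millimetres directly. The only transform is the Y-flip y_m = 232.6288 − y_svg.

Shape 1 is a rectangle drawn with `<rect>`. Its stroke #ff8800 means engrave at S424, F4473. After flipping Y the toolpath is (94.4525,221.2080) → (121.2853,221.2080) → (121.2853,209.1715) → (94.4525,209.1715) → (94.4525,221.2080), returning to the start.

Shape 2 is a open polyline drawn with `<polyline>`. Its stroke #ff8800 means engrave at S424, F4473. After flipping Y the toolpath is (95.9133,207.8534) → (6.5735,54.3979) → (59.2283,223.8440).

Shape 3 is a regular polygon drawn with `<polygon>`. Its stroke #ff8800 means engrave at S424, F4473. After flipping Y the toolpath is (183.9600,166.8653) → (181.1123,158.6866) → (172.6055,157.0634) → (166.9464,163.6189) → (169.7941,171.7976) → (178.3009,173.4208) → (183.9600,166.8653), returning to the start.

Shape 4 is a line segment drawn with `<line>`. Its stroke #ff8800 means engrave at S424, F4473. After flipping Y the toolpath is (63.0111,193.4472) → (49.2802,49.4045).

G21
G90
G0 X94.4525 Y221.2080
M4 S424
G01 X121.2853 Y221.2080 F4473
G01 X121.2853 Y209.1715
G01 X94.4525 Y209.1715
G01 X94.4525 Y221.2080
M5
G0 X95.9133 Y207.8534
M4 S424
G01 X6.5735 Y54.3979 F4473
G01 X59.2283 Y223.8440
M5
G0 X183.9600 Y166.8653
M4 S424
G01 X181.1123 Y158.6866 F4473
G01 X172.6055 Y157.0634
G01 X166.9464 Y163.6189
G01 X169.7941 Y171.7976
G01 X178.3009 Y173.4208
G01 X183.9600 Y166.8653
M5
G0 X63.0111 Y193.4472
M4 S424
G01 X49.2802 Y49.4045 F4473
M5
G0 X0.0000 Y0.0000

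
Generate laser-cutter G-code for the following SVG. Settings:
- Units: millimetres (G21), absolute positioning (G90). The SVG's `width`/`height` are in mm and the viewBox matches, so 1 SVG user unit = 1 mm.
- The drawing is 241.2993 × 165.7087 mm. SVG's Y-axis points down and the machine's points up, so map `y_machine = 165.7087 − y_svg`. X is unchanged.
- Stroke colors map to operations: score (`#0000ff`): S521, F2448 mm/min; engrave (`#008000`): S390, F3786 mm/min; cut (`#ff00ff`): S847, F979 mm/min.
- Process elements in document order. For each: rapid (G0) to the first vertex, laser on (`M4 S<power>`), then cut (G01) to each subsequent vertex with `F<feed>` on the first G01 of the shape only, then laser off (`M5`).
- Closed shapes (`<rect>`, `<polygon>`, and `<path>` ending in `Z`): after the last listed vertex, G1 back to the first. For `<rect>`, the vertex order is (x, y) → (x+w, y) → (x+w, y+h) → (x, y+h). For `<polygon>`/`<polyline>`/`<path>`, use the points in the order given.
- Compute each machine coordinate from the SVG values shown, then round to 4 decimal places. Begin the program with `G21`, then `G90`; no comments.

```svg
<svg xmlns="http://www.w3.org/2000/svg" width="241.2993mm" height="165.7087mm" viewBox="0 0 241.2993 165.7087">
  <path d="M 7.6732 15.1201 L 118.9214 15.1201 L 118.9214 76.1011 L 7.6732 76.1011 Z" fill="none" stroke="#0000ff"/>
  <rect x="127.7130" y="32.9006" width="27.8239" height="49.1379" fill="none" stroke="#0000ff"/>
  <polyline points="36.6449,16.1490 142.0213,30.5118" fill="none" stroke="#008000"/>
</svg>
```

Since the viewBox matches the mm dimensions, user units are millimetres directly. The only transform is the Y-flip y_m = 165.7087 − y_svg.

Shape 1 is a rectangle drawn with `<path>`. Its stroke #0000ff means score at S521, F2448. After flipping Y the toolpath is (7.6732,150.5886) → (118.9214,150.5886) → (118.9214,89.6076) → (7.6732,89.6076) → (7.6732,150.5886), returning to the start.

Shape 2 is a rectangle drawn with `<rect>`. Its stroke #0000ff means score at S521, F2448. After flipping Y the toolpath is (127.7130,132.8081) → (155.5369,132.8081) → (155.5369,83.6702) → (127.7130,83.6702) → (127.7130,132.8081), returning to the start.

Shape 3 is a line segment drawn with `<polyline>`. Its stroke #008000 means engrave at S390, F3786. After flipping Y the toolpath is (36.6449,149.5597) → (142.0213,135.1969).

G21
G90
G0 X7.6732 Y150.5886
M4 S521
G01 X118.9214 Y150.5886 F2448
G01 X118.9214 Y89.6076
G01 X7.6732 Y89.6076
G01 X7.6732 Y150.5886
M5
G0 X127.7130 Y132.8081
M4 S521
G01 X155.5369 Y132.8081 F2448
G01 X155.5369 Y83.6702
G01 X127.7130 Y83.6702
G01 X127.7130 Y132.8081
M5
G0 X36.6449 Y149.5597
M4 S390
G01 X142.0213 Y135.1969 F3786
M5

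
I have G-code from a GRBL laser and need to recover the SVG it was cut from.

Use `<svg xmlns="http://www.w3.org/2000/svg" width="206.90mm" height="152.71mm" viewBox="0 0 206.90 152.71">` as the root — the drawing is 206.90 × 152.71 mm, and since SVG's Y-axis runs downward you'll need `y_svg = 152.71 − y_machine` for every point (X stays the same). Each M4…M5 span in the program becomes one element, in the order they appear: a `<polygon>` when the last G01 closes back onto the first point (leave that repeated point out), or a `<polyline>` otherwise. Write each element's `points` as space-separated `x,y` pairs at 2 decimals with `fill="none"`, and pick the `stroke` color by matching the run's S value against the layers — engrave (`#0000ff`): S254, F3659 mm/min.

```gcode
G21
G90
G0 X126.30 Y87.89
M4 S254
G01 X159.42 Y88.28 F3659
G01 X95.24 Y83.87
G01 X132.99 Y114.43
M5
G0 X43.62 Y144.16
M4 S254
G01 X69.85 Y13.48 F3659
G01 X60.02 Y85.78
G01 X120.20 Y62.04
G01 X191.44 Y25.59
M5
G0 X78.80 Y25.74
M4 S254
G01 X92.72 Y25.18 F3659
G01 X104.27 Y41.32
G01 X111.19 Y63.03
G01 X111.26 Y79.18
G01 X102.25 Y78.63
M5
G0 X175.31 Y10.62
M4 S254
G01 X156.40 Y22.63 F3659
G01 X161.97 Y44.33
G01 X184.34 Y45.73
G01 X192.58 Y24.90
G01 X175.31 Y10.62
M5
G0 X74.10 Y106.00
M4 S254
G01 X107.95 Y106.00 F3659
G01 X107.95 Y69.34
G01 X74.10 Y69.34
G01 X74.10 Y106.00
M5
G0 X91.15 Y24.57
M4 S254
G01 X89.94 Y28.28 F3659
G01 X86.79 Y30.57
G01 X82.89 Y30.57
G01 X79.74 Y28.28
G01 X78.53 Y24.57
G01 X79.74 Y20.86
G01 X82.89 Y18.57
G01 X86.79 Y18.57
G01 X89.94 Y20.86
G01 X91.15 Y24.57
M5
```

Each laser-on run becomes one SVG element. Flip Y back into SVG space with y_svg = 152.71 − y_machine. Every run uses S254, so all elements get stroke `#0000ff` (engrave).

Run 1: The run is open, so emit a `<polyline>` with points (Y-flipped): 126.30,64.82 159.42,64.43 95.24,68.84 132.99,38.28.

Run 2: The run is open, so emit a `<polyline>` with points (Y-flipped): 43.62,8.55 69.85,139.23 60.02,66.93 120.20,90.67 191.44,127.12.

Run 3: The run is open, so emit a `<polyline>` with points (Y-flipped): 78.80,126.97 92.72,127.53 104.27,111.39 111.19,89.68 111.26,73.53 102.25,74.08.

Run 4: The run returns to its start, so emit a `<polygon>` with points (Y-flipped): 175.31,142.09 156.40,130.08 161.97,108.38 184.34,106.98 192.58,127.81.

Run 5: The run returns to its start, so emit a `<polygon>` with points (Y-flipped): 74.10,46.71 107.95,46.71 107.95,83.37 74.10,83.37.

Run 6: The run returns to its start, so emit a `<polygon>` with points (Y-flipped): 91.15,128.14 89.94,124.43 86.79,122.14 82.89,122.14 79.74,124.43 78.53,128.14 79.74,131.85 82.89,134.14 86.79,134.14 89.94,131.85.

<svg xmlns="http://www.w3.org/2000/svg" width="206.90mm" height="152.71mm" viewBox="0 0 206.90 152.71">
  <polyline points="126.30,64.82 159.42,64.43 95.24,68.84 132.99,38.28" fill="none" stroke="#0000ff"/>
  <polyline points="43.62,8.55 69.85,139.23 60.02,66.93 120.20,90.67 191.44,127.12" fill="none" stroke="#0000ff"/>
  <polyline points="78.80,126.97 92.72,127.53 104.27,111.39 111.19,89.68 111.26,73.53 102.25,74.08" fill="none" stroke="#0000ff"/>
  <polygon points="175.31,142.09 156.40,130.08 161.97,108.38 184.34,106.98 192.58,127.81" fill="none" stroke="#0000ff"/>
  <polygon points="74.10,46.71 107.95,46.71 107.95,83.37 74.10,83.37" fill="none" stroke="#0000ff"/>
  <polygon points="91.15,128.14 89.94,124.43 86.79,122.14 82.89,122.14 79.74,124.43 78.53,128.14 79.74,131.85 82.89,134.14 86.79,134.14 89.94,131.85" fill="none" stroke="#0000ff"/>
</svg>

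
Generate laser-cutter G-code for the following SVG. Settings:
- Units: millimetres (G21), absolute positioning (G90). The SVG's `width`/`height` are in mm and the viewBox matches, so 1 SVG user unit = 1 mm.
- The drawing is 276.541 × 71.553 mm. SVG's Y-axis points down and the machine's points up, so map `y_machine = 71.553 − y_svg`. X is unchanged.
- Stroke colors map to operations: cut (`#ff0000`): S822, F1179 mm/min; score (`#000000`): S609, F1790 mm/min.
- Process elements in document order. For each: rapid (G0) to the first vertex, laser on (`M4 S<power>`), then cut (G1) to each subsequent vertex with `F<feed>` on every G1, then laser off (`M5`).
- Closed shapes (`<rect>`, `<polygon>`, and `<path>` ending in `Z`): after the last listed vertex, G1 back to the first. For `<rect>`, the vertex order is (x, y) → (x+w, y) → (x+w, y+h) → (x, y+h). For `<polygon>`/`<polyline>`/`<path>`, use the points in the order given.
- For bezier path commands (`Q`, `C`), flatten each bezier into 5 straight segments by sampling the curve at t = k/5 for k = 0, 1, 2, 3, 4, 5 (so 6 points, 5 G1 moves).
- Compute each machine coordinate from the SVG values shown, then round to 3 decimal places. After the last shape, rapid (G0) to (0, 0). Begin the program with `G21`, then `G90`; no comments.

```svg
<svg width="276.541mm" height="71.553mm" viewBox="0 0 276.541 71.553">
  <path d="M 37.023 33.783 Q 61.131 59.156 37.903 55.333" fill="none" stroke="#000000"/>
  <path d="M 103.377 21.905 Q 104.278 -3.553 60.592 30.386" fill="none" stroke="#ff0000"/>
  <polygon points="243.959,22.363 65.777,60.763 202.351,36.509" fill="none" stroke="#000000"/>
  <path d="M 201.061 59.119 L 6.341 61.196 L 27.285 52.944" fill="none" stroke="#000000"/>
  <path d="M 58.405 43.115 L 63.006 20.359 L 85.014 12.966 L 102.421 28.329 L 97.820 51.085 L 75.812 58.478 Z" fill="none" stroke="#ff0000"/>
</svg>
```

viewBox `0 0 276.541 71.553` with mm width/height → 1 unit = 1 mm. Flip: y_m = 71.553 − y_svg.

**Shape 1** — `<path>` quadratic bezier, stroke `#000000` → score (S609, F1790). Control points (SVG): P0=(37.023,33.783), P1=(61.131,59.156), P2=(37.903,55.333); sampled at t=k/5. Machine vertices: (37.023,37.770) → (44.773,28.789) → (48.736,22.143) → (48.912,17.833) → (45.301,15.859) → (37.903,16.220). Open path.

**Shape 2** — `<path>` quadratic bezier, stroke `#ff0000` → cut (S822, F1179). Control points (SVG): P0=(103.377,21.905), P1=(104.278,-3.553), P2=(60.592,30.386); sampled at t=k/5. Machine vertices: (103.377,49.648) → (101.954,57.455) → (96.964,60.511) → (88.407,58.815) → (76.283,52.367) → (60.592,41.167). Open path.

**Shape 3** — `<polygon>` closed polygon, stroke `#000000` → score (S609, F1790). Machine vertices: (243.959,49.190) → (65.777,10.790) → (202.351,35.044) → (243.959,49.190). Closed: final G1 returns to the first vertex.

**Shape 4** — `<path>` open polyline, stroke `#000000` → score (S609, F1790). Machine vertices: (201.061,12.434) → (6.341,10.357) → (27.285,18.609). Open path.

**Shape 5** — `<path>` regular polygon, stroke `#ff0000` → cut (S822, F1179). Machine vertices: (58.405,28.438) → (63.006,51.194) → (85.014,58.587) → (102.421,43.224) → (97.820,20.468) → (75.812,13.075) → (58.405,28.438). Closed: final G1 returns to the first vertex.

G21
G90
G0 X37.023 Y37.770
M4 S609
G1 X44.773 Y28.789 F1790
G1 X48.736 Y22.143 F1790
G1 X48.912 Y17.833 F1790
G1 X45.301 Y15.859 F1790
G1 X37.903 Y16.220 F1790
M5
G0 X103.377 Y49.648
M4 S822
G1 X101.954 Y57.455 F1179
G1 X96.964 Y60.511 F1179
G1 X88.407 Y58.815 F1179
G1 X76.283 Y52.367 F1179
G1 X60.592 Y41.167 F1179
M5
G0 X243.959 Y49.190
M4 S609
G1 X65.777 Y10.790 F1790
G1 X202.351 Y35.044 F1790
G1 X243.959 Y49.190 F1790
M5
G0 X201.061 Y12.434
M4 S609
G1 X6.341 Y10.357 F1790
G1 X27.285 Y18.609 F1790
M5
G0 X58.405 Y28.438
M4 S822
G1 X63.006 Y51.194 F1179
G1 X85.014 Y58.587 F1179
G1 X102.421 Y43.224 F1179
G1 X97.820 Y20.468 F1179
G1 X75.812 Y13.075 F1179
G1 X58.405 Y28.438 F1179
M5
G0 X0.000 Y0.000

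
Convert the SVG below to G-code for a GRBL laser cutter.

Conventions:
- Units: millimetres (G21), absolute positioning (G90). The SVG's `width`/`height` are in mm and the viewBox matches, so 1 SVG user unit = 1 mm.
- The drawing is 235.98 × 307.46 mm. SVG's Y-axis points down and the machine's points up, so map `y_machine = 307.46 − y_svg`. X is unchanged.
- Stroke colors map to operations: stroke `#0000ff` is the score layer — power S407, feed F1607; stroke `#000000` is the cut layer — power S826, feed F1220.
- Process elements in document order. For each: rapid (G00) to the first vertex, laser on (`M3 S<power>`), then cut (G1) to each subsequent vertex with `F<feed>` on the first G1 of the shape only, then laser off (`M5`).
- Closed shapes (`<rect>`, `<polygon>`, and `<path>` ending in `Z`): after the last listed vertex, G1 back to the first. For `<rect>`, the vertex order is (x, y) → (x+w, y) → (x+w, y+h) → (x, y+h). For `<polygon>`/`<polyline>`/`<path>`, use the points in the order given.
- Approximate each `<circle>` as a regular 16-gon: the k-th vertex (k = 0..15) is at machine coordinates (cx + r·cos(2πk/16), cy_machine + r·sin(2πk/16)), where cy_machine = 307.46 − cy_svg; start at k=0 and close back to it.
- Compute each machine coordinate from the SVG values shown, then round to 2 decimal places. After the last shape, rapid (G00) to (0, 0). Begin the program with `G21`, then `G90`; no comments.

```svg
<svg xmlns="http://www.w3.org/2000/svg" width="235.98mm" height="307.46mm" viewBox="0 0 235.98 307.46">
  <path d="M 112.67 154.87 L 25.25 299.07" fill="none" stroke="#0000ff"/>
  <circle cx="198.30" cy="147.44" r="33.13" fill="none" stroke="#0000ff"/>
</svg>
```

Since the viewBox matches the mm dimensions, user units are millimetres directly. The only transform is the Y-flip y_m = 307.46 − y_svg.

Shape 1 is a line segment drawn with `<path>`. Its stroke #0000ff means score at S407, F1607. After flipping Y the toolpath is (112.67,152.59) → (25.25,8.39).

Shape 2 is a circle drawn with `<circle>`. Its stroke #0000ff means score at S407, F1607. After flipping Y the toolpath is (231.43,160.02) → (228.91,172.70) → (221.73,183.45) → (210.98,190.63) → (198.30,193.15) → (185.62,190.63) → (174.87,183.45) → (167.69,172.70) → (165.17,160.02) → (167.69,147.34) → (174.87,136.59) → (185.62,129.41) → (198.30,126.89) → (210.98,129.41) → (221.73,136.59) → (228.91,147.34) → (231.43,160.02), returning to the start.

G21
G90
G00 X112.67 Y152.59
M3 S407
G1 X25.25 Y8.39 F1607
M5
G00 X231.43 Y160.02
M3 S407
G1 X228.91 Y172.70 F1607
G1 X221.73 Y183.45
G1 X210.98 Y190.63
G1 X198.30 Y193.15
G1 X185.62 Y190.63
G1 X174.87 Y183.45
G1 X167.69 Y172.70
G1 X165.17 Y160.02
G1 X167.69 Y147.34
G1 X174.87 Y136.59
G1 X185.62 Y129.41
G1 X198.30 Y126.89
G1 X210.98 Y129.41
G1 X221.73 Y136.59
G1 X228.91 Y147.34
G1 X231.43 Y160.02
M5
G00 X0.00 Y0.00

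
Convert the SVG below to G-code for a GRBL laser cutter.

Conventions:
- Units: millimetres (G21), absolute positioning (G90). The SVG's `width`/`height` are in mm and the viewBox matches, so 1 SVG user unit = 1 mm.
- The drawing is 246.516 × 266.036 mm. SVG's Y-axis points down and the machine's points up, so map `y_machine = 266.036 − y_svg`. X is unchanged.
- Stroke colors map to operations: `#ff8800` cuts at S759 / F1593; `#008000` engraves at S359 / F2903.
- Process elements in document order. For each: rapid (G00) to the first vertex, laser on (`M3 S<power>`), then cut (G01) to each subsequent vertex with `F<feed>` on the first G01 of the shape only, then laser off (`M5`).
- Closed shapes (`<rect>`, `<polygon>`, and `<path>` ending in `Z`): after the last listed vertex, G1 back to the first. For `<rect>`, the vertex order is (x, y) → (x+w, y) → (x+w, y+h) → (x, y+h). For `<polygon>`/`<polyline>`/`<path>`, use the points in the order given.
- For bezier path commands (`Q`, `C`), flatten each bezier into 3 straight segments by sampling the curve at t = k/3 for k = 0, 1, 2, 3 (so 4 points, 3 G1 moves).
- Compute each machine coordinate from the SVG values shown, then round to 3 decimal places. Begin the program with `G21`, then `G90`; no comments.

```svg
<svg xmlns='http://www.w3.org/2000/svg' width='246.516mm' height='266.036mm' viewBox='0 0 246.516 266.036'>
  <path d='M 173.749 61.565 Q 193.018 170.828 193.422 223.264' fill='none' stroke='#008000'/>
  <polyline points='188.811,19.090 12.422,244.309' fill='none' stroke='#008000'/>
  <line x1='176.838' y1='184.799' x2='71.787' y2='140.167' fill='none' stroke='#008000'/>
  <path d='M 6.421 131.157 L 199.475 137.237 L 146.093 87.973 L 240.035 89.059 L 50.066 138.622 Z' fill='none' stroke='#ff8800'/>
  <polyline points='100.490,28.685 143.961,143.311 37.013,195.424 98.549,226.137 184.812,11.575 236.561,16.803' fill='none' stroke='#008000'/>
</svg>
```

G21
G90
G00 X173.749 Y204.471
M3 S359
G01 X184.499 Y137.943 F2903
G01 X191.057 Y84.043
G01 X193.422 Y42.772
M5
G00 X188.811 Y246.946
M3 S359
G01 X12.422 Y21.727 F2903
M5
G00 X176.838 Y81.237
M3 S359
G01 X71.787 Y125.869 F2903
M5
G00 X6.421 Y134.879
M3 S759
G01 X199.475 Y128.799 F1593
G01 X146.093 Y178.063
G01 X240.035 Y176.977
G01 X50.066 Y127.414
G01 X6.421 Y134.879
M5
G00 X100.490 Y237.351
M3 S359
G01 X143.961 Y122.725 F2903
G01 X37.013 Y70.612
G01 X98.549 Y39.899
G01 X184.812 Y254.461
G01 X236.561 Y249.233
M5

viewBox `0 0 246.516 266.036` with mm width/height → 1 unit = 1 mm. Flip: y_m = 266.036 − y_svg.

**Shape 1** — `<path>` quadratic bezier, stroke `#008000` → engrave (S359, F2903). Control points (SVG): P0=(173.749,61.565), P1=(193.018,170.828), P2=(193.422,223.264); sampled at t=k/3. Machine vertices: (173.749,204.471) → (184.499,137.943) → (191.057,84.043) → (193.422,42.772). Open path.

**Shape 2** — `<polyline>` line segment, stroke `#008000` → engrave (S359, F2903). Machine vertices: (188.811,246.946) → (12.422,21.727). Open path.

**Shape 3** — `<line>` line segment, stroke `#008000` → engrave (S359, F2903). Machine vertices: (176.838,81.237) → (71.787,125.869). Open path.

**Shape 4** — `<path>` closed polygon, stroke `#ff8800` → cut (S759, F1593). Machine vertices: (6.421,134.879) → (199.475,128.799) → (146.093,178.063) → (240.035,176.977) → (50.066,127.414) → (6.421,134.879). Closed: final G1 returns to the first vertex.

**Shape 5** — `<polyline>` open polyline, stroke `#008000` → engrave (S359, F2903). Machine vertices: (100.490,237.351) → (143.961,122.725) → (37.013,70.612) → (98.549,39.899) → (184.812,254.461) → (236.561,249.233). Open path.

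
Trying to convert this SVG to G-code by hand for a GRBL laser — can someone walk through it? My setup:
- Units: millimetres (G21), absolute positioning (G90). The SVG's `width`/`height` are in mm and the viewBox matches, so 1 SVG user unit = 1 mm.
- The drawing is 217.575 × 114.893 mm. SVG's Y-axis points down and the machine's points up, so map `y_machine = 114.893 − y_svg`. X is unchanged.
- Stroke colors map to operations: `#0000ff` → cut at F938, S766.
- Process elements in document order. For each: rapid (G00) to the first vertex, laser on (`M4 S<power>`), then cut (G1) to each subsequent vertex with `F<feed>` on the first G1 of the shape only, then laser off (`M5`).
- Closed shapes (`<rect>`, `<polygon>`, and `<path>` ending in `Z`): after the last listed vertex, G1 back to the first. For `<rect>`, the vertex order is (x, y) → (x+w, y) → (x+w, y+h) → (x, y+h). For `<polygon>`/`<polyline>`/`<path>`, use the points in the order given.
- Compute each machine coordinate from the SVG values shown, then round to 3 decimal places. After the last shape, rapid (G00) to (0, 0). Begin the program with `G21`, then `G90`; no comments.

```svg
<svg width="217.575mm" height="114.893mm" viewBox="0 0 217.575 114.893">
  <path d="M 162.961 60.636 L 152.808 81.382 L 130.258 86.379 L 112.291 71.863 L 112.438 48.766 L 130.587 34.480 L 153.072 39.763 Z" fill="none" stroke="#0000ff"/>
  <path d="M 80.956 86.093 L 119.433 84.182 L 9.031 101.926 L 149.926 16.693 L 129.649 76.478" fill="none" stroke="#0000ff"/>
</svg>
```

G21
G90
G00 X162.961 Y54.257
M4 S766
G1 X152.808 Y33.511 F938
G1 X130.258 Y28.514
G1 X112.291 Y43.030
G1 X112.438 Y66.127
G1 X130.587 Y80.413
G1 X153.072 Y75.130
G1 X162.961 Y54.257
M5
G00 X80.956 Y28.800
M4 S766
G1 X119.433 Y30.711 F938
G1 X9.031 Y12.967
G1 X149.926 Y98.200
G1 X129.649 Y38.415
M5
G00 X0.000 Y0.000

Since the viewBox matches the mm dimensions, user units are millimetres directly. The only transform is the Y-flip y_m = 114.893 − y_svg.

Shape 1 is a regular polygon drawn with `<path>`. Its stroke #0000ff means cut at S766, F938. After flipping Y the toolpath is (162.961,54.257) → (152.808,33.511) → (130.258,28.514) → (112.291,43.030) → (112.438,66.127) → (130.587,80.413) → (153.072,75.130) → (162.961,54.257), returning to the start.

Shape 2 is a open polyline drawn with `<path>`. Its stroke #0000ff means cut at S766, F938. After flipping Y the toolpath is (80.956,28.800) → (119.433,30.711) → (9.031,12.967) → (149.926,98.200) → (129.649,38.415).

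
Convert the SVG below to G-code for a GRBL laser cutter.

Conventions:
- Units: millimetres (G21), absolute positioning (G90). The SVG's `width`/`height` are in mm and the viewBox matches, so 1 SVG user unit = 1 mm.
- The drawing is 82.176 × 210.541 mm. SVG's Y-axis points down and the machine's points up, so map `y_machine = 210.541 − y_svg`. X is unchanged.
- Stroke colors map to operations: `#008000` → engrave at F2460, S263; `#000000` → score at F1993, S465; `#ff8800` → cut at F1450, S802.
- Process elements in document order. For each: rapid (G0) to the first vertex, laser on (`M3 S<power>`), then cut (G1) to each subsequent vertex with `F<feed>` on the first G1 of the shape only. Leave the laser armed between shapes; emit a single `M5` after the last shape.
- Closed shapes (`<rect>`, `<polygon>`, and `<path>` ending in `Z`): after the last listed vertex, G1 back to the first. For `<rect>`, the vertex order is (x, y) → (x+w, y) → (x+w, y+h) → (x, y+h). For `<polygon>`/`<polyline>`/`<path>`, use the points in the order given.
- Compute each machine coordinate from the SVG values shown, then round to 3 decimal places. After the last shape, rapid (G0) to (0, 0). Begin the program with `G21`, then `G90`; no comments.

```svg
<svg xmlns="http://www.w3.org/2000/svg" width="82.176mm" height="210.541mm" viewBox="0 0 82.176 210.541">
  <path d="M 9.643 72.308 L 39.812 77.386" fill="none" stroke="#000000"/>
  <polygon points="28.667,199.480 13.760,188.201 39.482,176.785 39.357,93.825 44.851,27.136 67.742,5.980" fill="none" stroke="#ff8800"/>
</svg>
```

G21
G90
G0 X9.643 Y138.233
M3 S465
G1 X39.812 Y133.155 F1993
G0 X28.667 Y11.061
M3 S802
G1 X13.760 Y22.340 F1450
G1 X39.482 Y33.756
G1 X39.357 Y116.716
G1 X44.851 Y183.405
G1 X67.742 Y204.561
G1 X28.667 Y11.061
M5
G0 X0.000 Y0.000

viewBox `0 0 82.176 210.541` with mm width/height → 1 unit = 1 mm. Flip: y_m = 210.541 − y_svg.

**Shape 1** — `<path>` line segment, stroke `#000000` → score (S465, F1993). Machine vertices: (9.643,138.233) → (39.812,133.155). Open path.

**Shape 2** — `<polygon>` closed polygon, stroke `#ff8800` → cut (S802, F1450). Machine vertices: (28.667,11.061) → (13.760,22.340) → (39.482,33.756) → (39.357,116.716) → (44.851,183.405) → (67.742,204.561) → (28.667,11.061). Closed: final G1 returns to the first vertex.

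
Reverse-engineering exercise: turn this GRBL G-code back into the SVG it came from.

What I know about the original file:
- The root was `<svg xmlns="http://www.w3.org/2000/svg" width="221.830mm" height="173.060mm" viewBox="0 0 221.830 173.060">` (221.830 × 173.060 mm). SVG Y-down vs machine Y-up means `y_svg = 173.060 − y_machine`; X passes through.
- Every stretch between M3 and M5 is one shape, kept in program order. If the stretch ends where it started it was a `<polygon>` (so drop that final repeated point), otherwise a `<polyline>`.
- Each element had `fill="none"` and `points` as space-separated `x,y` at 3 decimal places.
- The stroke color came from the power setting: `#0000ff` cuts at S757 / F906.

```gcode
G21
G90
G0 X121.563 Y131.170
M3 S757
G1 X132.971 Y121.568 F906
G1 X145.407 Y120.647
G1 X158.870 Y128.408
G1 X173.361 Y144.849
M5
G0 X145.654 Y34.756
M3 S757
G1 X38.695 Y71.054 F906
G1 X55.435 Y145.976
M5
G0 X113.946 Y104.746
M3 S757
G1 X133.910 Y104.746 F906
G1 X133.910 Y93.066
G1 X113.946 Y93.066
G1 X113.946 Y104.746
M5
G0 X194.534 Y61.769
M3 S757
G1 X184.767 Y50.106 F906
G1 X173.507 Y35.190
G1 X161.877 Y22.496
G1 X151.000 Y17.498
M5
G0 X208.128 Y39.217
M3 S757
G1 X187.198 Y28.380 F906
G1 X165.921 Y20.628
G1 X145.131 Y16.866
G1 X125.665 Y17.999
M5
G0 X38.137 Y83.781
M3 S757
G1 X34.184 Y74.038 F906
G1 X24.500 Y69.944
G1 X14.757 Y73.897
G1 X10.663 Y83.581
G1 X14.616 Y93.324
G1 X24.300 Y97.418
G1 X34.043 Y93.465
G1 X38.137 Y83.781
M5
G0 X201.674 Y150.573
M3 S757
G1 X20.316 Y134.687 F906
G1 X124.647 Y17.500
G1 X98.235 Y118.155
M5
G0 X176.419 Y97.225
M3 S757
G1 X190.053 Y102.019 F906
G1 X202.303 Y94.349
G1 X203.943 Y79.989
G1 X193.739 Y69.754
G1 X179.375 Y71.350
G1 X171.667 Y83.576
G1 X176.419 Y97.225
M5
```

<svg xmlns="http://www.w3.org/2000/svg" width="221.830mm" height="173.060mm" viewBox="0 0 221.830 173.060">
  <polyline points="121.563,41.890 132.971,51.492 145.407,52.413 158.870,44.652 173.361,28.211" fill="none" stroke="#0000ff"/>
  <polyline points="145.654,138.304 38.695,102.006 55.435,27.084" fill="none" stroke="#0000ff"/>
  <polygon points="113.946,68.314 133.910,68.314 133.910,79.994 113.946,79.994" fill="none" stroke="#0000ff"/>
  <polyline points="194.534,111.291 184.767,122.954 173.507,137.870 161.877,150.564 151.000,155.562" fill="none" stroke="#0000ff"/>
  <polyline points="208.128,133.843 187.198,144.680 165.921,152.432 145.131,156.194 125.665,155.061" fill="none" stroke="#0000ff"/>
  <polygon points="38.137,89.279 34.184,99.022 24.500,103.116 14.757,99.163 10.663,89.479 14.616,79.736 24.300,75.642 34.043,79.595" fill="none" stroke="#0000ff"/>
  <polyline points="201.674,22.487 20.316,38.373 124.647,155.560 98.235,54.905" fill="none" stroke="#0000ff"/>
  <polygon points="176.419,75.835 190.053,71.041 202.303,78.711 203.943,93.071 193.739,103.306 179.375,101.710 171.667,89.484" fill="none" stroke="#0000ff"/>
</svg>

y_svg = 173.060 − y_m. Every run uses S757, so all elements get stroke `#0000ff` (cut).

[1] open run; points: 121.563,41.890 132.971,51.492 145.407,52.413 158.870,44.652 173.361,28.211

[2] open run; points: 145.654,138.304 38.695,102.006 55.435,27.084

[3] closed run; points: 113.946,68.314 133.910,68.314 133.910,79.994 113.946,79.994

[4] open run; points: 194.534,111.291 184.767,122.954 173.507,137.870 161.877,150.564 151.000,155.562

[5] open run; points: 208.128,133.843 187.198,144.680 165.921,152.432 145.131,156.194 125.665,155.061

[6] closed run; points: 38.137,89.279 34.184,99.022 24.500,103.116 14.757,99.163 10.663,89.479 14.616,79.736 24.300,75.642 34.043,79.595

[7] open run; points: 201.674,22.487 20.316,38.373 124.647,155.560 98.235,54.905

[8] closed run; points: 176.419,75.835 190.053,71.041 202.303,78.711 203.943,93.071 193.739,103.306 179.375,101.710 171.667,89.484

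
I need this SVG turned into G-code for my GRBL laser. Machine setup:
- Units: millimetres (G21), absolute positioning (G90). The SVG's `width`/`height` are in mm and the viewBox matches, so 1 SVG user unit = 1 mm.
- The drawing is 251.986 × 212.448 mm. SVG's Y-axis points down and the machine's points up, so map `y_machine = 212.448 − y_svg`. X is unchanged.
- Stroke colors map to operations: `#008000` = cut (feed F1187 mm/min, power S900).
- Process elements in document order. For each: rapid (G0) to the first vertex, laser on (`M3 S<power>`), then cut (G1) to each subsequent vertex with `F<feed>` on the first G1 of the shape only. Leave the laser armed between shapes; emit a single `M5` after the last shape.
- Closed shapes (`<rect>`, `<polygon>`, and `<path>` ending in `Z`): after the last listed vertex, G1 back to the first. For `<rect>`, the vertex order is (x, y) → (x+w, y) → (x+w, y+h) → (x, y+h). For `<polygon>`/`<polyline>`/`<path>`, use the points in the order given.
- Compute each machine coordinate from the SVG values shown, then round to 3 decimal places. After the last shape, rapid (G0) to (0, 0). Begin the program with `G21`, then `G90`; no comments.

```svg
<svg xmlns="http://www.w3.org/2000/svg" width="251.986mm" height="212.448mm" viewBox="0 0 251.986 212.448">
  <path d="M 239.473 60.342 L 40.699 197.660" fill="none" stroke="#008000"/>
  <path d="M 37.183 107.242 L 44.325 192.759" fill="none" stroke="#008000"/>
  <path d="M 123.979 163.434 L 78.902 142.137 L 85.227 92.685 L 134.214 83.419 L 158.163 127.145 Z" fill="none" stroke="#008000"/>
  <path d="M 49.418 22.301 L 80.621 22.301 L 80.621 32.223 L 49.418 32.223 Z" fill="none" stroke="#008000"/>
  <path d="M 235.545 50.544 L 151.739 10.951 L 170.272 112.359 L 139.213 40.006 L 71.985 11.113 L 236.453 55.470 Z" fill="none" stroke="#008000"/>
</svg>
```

G21
G90
G0 X239.473 Y152.106
M3 S900
G1 X40.699 Y14.788 F1187
G0 X37.183 Y105.206
M3 S900
G1 X44.325 Y19.689 F1187
G0 X123.979 Y49.014
M3 S900
G1 X78.902 Y70.311 F1187
G1 X85.227 Y119.763
G1 X134.214 Y129.029
G1 X158.163 Y85.303
G1 X123.979 Y49.014
G0 X49.418 Y190.147
M3 S900
G1 X80.621 Y190.147 F1187
G1 X80.621 Y180.225
G1 X49.418 Y180.225
G1 X49.418 Y190.147
G0 X235.545 Y161.904
M3 S900
G1 X151.739 Y201.497 F1187
G1 X170.272 Y100.089
G1 X139.213 Y172.442
G1 X71.985 Y201.335
G1 X236.453 Y156.978
G1 X235.545 Y161.904
M5
G0 X0.000 Y0.000

1 u = 1 mm; y_m = 212.448 − y.

[1] `<path>` line segment, #008000→cut S900 F1187: (239.473,152.106) → (40.699,14.788)

[2] `<path>` line segment, #008000→cut S900 F1187: (37.183,105.206) → (44.325,19.689)

[3] `<path>` regular polygon, #008000→cut S900 F1187: (123.979,49.014) → (78.902,70.311) → (85.227,119.763) → (134.214,129.029) → (158.163,85.303) → (123.979,49.014) (closed)

[4] `<path>` rectangle, #008000→cut S900 F1187: (49.418,190.147) → (80.621,190.147) → (80.621,180.225) → (49.418,180.225) → (49.418,190.147) (closed)

[5] `<path>` closed polygon, #008000→cut S900 F1187: (235.545,161.904) → (151.739,201.497) → (170.272,100.089) → (139.213,172.442) → (71.985,201.335) → (236.453,156.978) → (235.545,161.904) (closed)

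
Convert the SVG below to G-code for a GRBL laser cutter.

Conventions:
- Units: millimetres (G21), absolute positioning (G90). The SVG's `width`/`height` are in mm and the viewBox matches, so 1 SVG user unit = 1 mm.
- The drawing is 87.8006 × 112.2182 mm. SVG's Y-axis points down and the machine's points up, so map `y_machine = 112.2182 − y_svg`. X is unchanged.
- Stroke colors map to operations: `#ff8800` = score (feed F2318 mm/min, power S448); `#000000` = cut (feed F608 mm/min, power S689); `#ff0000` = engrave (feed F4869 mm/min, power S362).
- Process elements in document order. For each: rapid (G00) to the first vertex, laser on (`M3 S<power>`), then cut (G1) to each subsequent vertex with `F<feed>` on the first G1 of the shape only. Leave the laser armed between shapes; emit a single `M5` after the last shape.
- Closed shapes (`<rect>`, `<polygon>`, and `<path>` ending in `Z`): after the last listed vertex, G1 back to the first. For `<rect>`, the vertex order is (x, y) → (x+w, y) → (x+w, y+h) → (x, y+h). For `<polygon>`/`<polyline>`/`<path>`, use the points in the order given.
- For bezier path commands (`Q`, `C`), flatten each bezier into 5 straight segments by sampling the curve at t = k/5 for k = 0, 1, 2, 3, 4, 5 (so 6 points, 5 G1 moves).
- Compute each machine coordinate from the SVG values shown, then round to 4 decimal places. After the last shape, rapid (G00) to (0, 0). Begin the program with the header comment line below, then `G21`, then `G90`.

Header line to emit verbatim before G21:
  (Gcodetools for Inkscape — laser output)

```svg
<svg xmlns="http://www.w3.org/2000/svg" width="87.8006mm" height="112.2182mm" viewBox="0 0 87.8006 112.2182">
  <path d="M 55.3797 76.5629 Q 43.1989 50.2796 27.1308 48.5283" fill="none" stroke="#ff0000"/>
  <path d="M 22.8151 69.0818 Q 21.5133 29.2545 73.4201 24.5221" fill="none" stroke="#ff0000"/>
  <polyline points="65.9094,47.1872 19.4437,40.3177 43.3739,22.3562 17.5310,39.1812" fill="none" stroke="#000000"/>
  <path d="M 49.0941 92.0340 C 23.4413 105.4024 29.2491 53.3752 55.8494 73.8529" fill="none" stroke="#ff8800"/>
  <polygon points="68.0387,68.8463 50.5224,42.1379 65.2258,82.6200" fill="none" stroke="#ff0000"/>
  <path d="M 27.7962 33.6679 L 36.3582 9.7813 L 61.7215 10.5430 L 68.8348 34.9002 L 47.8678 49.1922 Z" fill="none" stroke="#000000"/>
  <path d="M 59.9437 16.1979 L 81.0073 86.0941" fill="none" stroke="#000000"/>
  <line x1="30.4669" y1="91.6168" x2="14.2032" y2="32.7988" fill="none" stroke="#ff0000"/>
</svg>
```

Since the viewBox matches the mm dimensions, user units are millimetres directly. The only transform is the Y-flip y_m = 112.2182 − y_svg.

Shape 1 is a quadratic bezier drawn with `<path>`. Its stroke #ff0000 means engrave at S362, F4869. After flipping Y the toolpath is (55.3797,35.6553) → (50.3519,45.1873) → (45.0131,52.7568) → (39.3633,58.3637) → (33.4025,62.0081) → (27.1308,63.6899).

Shape 2 is a quadratic bezier drawn with `<path>`. Its stroke #ff0000 means engrave at S362, F4869. After flipping Y the toolpath is (22.8151,43.1364) → (24.4227,57.6635) → (30.2870,69.3831) → (40.4080,78.2950) → (54.7857,84.3993) → (73.4201,87.6961).

Shape 3 is a open polyline drawn with `<polyline>`. Its stroke #000000 means cut at S689, F608. After flipping Y the toolpath is (65.9094,65.0310) → (19.4437,71.9005) → (43.3739,89.8620) → (17.5310,73.0370).

Shape 4 is a cubic bezier drawn with `<path>`. Its stroke #ff8800 means score at S448, F2318. After flipping Y the toolpath is (49.0941,20.1842) → (37.3923,18.9074) → (32.7291,26.7064) → (34.5922,36.9618) → (42.4697,43.0545) → (55.8494,38.3653).

Shape 5 is a closed polygon drawn with `<polygon>`. Its stroke #ff0000 means engrave at S362, F4869. After flipping Y the toolpath is (68.0387,43.3719) → (50.5224,70.0803) → (65.2258,29.5982) → (68.0387,43.3719), returning to the start.

Shape 6 is a regular polygon drawn with `<path>`. Its stroke #000000 means cut at S689, F608. After flipping Y the toolpath is (27.7962,78.5503) → (36.3582,102.4369) → (61.7215,101.6752) → (68.8348,77.3180) → (47.8678,63.0260) → (27.7962,78.5503), returning to the start.

Shape 7 is a line segment drawn with `<path>`. Its stroke #000000 means cut at S689, F608. After flipping Y the toolpath is (59.9437,96.0203) → (81.0073,26.1241).

Shape 8 is a line segment drawn with `<line>`. Its stroke #ff0000 means engrave at S362, F4869. After flipping Y the toolpath is (30.4669,20.6014) → (14.2032,79.4194).

(Gcodetools for Inkscape — laser output)
G21
G90
G00 X55.3797 Y35.6553
M3 S362
G1 X50.3519 Y45.1873 F4869
G1 X45.0131 Y52.7568
G1 X39.3633 Y58.3637
G1 X33.4025 Y62.0081
G1 X27.1308 Y63.6899
G00 X22.8151 Y43.1364
M3 S362
G1 X24.4227 Y57.6635 F4869
G1 X30.2870 Y69.3831
G1 X40.4080 Y78.2950
G1 X54.7857 Y84.3993
G1 X73.4201 Y87.6961
G00 X65.9094 Y65.0310
M3 S689
G1 X19.4437 Y71.9005 F608
G1 X43.3739 Y89.8620
G1 X17.5310 Y73.0370
G00 X49.0941 Y20.1842
M3 S448
G1 X37.3923 Y18.9074 F2318
G1 X32.7291 Y26.7064
G1 X34.5922 Y36.9618
G1 X42.4697 Y43.0545
G1 X55.8494 Y38.3653
G00 X68.0387 Y43.3719
M3 S362
G1 X50.5224 Y70.0803 F4869
G1 X65.2258 Y29.5982
G1 X68.0387 Y43.3719
G00 X27.7962 Y78.5503
M3 S689
G1 X36.3582 Y102.4369 F608
G1 X61.7215 Y101.6752
G1 X68.8348 Y77.3180
G1 X47.8678 Y63.0260
G1 X27.7962 Y78.5503
G00 X59.9437 Y96.0203
M3 S689
G1 X81.0073 Y26.1241 F608
G00 X30.4669 Y20.6014
M3 S362
G1 X14.2032 Y79.4194 F4869
M5
G00 X0.0000 Y0.0000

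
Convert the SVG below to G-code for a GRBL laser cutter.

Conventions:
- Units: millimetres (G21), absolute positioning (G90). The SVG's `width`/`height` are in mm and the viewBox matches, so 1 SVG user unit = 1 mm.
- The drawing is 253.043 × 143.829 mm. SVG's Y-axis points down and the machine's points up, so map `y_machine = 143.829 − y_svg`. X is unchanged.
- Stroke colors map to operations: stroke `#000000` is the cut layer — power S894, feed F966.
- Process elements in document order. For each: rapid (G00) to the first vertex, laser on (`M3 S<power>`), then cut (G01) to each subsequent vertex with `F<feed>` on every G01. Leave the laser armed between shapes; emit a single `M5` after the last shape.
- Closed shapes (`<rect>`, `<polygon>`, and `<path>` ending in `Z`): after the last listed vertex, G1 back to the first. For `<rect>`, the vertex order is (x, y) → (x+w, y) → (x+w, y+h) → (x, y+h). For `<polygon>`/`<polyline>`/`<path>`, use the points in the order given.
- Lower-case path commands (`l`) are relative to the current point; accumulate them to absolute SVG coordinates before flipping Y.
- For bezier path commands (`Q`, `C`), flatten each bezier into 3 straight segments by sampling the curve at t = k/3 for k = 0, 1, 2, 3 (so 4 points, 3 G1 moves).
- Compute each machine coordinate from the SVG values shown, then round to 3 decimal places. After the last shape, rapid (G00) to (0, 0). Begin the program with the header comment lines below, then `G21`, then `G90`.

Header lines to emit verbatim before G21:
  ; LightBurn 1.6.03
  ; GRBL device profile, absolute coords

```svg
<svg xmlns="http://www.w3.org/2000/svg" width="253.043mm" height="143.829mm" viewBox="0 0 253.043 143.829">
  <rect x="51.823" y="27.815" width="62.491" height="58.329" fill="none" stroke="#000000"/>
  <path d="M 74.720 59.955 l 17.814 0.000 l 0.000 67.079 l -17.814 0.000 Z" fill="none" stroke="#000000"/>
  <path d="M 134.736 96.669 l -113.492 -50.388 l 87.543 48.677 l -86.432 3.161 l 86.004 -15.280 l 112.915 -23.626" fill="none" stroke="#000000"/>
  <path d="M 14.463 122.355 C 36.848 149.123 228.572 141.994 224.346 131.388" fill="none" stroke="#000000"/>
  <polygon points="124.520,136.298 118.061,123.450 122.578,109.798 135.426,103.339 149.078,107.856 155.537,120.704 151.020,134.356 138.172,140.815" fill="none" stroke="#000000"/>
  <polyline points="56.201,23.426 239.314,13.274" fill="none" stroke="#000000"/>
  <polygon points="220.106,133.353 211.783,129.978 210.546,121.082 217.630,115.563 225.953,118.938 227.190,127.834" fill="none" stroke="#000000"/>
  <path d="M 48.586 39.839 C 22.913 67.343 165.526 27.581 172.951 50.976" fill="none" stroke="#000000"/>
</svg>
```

Since the viewBox matches the mm dimensions, user units are millimetres directly. The only transform is the Y-flip y_m = 143.829 − y_svg.

Shape 1 is a rectangle drawn with `<rect>`. Its stroke #000000 means cut at S894, F966. After flipping Y the toolpath is (51.823,116.014) → (114.314,116.014) → (114.314,57.685) → (51.823,57.685) → (51.823,116.014), returning to the start.

Shape 2 is a rectangle drawn with `<path>`. Its stroke #000000 means cut at S894, F966. After flipping Y the toolpath is (74.720,83.874) → (92.534,83.874) → (92.534,16.795) → (74.720,16.795) → (74.720,83.874), returning to the start.

Shape 3 is a open polyline drawn with `<path>`. Its stroke #000000 means cut at S894, F966. After flipping Y the toolpath is (134.736,47.160) → (21.244,97.548) → (108.787,48.871) → (22.355,45.710) → (108.359,60.990) → (221.274,84.616).

Shape 4 is a cubic bezier drawn with `<path>`. Its stroke #000000 means cut at S894, F966. After flipping Y the toolpath is (14.463,21.474) → (79.765,4.878) → (176.785,4.121) → (224.346,12.441).

Shape 5 is a regular polygon drawn with `<polygon>`. Its stroke #000000 means cut at S894, F966. After flipping Y the toolpath is (124.520,7.531) → (118.061,20.379) → (122.578,34.031) → (135.426,40.490) → (149.078,35.973) → (155.537,23.125) → (151.020,9.473) → (138.172,3.014) → (124.520,7.531), returning to the start.

Shape 6 is a line segment drawn with `<polyline>`. Its stroke #000000 means cut at S894, F966. After flipping Y the toolpath is (56.201,120.403) → (239.314,130.555).

Shape 7 is a regular polygon drawn with `<polygon>`. Its stroke #000000 means cut at S894, F966. After flipping Y the toolpath is (220.106,10.476) → (211.783,13.851) → (210.546,22.747) → (217.630,28.266) → (225.953,24.891) → (227.190,15.995) → (220.106,10.476), returning to the start.

Shape 8 is a cubic bezier drawn with `<path>`. Its stroke #000000 means cut at S894, F966. After flipping Y the toolpath is (48.586,103.990) → (67.769,94.078) → (131.703,100.026) → (172.951,92.853).

; LightBurn 1.6.03
; GRBL device profile, absolute coords
G21
G90
G00 X51.823 Y116.014
M3 S894
G01 X114.314 Y116.014 F966
G01 X114.314 Y57.685 F966
G01 X51.823 Y57.685 F966
G01 X51.823 Y116.014 F966
G00 X74.720 Y83.874
M3 S894
G01 X92.534 Y83.874 F966
G01 X92.534 Y16.795 F966
G01 X74.720 Y16.795 F966
G01 X74.720 Y83.874 F966
G00 X134.736 Y47.160
M3 S894
G01 X21.244 Y97.548 F966
G01 X108.787 Y48.871 F966
G01 X22.355 Y45.710 F966
G01 X108.359 Y60.990 F966
G01 X221.274 Y84.616 F966
G00 X14.463 Y21.474
M3 S894
G01 X79.765 Y4.878 F966
G01 X176.785 Y4.121 F966
G01 X224.346 Y12.441 F966
G00 X124.520 Y7.531
M3 S894
G01 X118.061 Y20.379 F966
G01 X122.578 Y34.031 F966
G01 X135.426 Y40.490 F966
G01 X149.078 Y35.973 F966
G01 X155.537 Y23.125 F966
G01 X151.020 Y9.473 F966
G01 X138.172 Y3.014 F966
G01 X124.520 Y7.531 F966
G00 X56.201 Y120.403
M3 S894
G01 X239.314 Y130.555 F966
G00 X220.106 Y10.476
M3 S894
G01 X211.783 Y13.851 F966
G01 X210.546 Y22.747 F966
G01 X217.630 Y28.266 F966
G01 X225.953 Y24.891 F966
G01 X227.190 Y15.995 F966
G01 X220.106 Y10.476 F966
G00 X48.586 Y103.990
M3 S894
G01 X67.769 Y94.078 F966
G01 X131.703 Y100.026 F966
G01 X172.951 Y92.853 F966
M5
G00 X0.000 Y0.000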